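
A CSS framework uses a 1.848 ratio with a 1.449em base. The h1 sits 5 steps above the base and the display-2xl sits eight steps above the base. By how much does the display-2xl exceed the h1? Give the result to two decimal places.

Step 5: 1.449 × 1.848⁵ = 31.2304em
Step 8: 1.449 × 1.848⁸ = 197.0989em
Difference: 197.0989 − 31.2304 = 165.8685em

165.87em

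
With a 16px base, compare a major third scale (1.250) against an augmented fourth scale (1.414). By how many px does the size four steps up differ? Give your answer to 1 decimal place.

Major third: 16.0 × 1.250⁴ = 39.062px
Augmented fourth: 16.0 × 1.414⁴ = 63.961px
Difference: 63.961 − 39.062 = 24.899px

24.9px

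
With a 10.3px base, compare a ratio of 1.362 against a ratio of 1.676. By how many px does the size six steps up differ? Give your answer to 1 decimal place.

At 1.362: 10.3 × 1.362⁶ = 65.751px
At 1.676: 10.3 × 1.676⁶ = 228.287px
Difference: 228.287 − 65.751 = 162.536px

162.5px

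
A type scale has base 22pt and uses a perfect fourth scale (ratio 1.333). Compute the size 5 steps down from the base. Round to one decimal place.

Every step multiplies by the scale ratio.
22.0 ÷ 1.333⁵ = 22.0 ÷ 4.20873 ≈ 5.23

5.2pt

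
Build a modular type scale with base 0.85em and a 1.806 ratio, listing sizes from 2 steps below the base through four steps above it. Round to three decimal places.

Step -2: 0.85 ÷ 1.806² = 0.261
Step -1: 0.85 ÷ 1.806 = 0.471
Step 0: 0.85em
Step 1: 0.85 × 1.806 = 1.535
Step 2: 0.85 × 1.806² = 2.772
Step 3: 0.85 × 1.806³ = 5.007
Step 4: 0.85 × 1.806⁴ = 9.043

0.261em, 0.471em, 0.850em, 1.535em, 2.772em, 5.007em, 9.043em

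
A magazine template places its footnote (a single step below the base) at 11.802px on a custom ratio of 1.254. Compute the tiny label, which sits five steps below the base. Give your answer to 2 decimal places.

4.77px

Moving from step -1 to step -5 is 4 steps down, so divide by r⁴.
11.802 ÷ 1.254⁴ = 11.802 ÷ 2.47281 ≈ 4.773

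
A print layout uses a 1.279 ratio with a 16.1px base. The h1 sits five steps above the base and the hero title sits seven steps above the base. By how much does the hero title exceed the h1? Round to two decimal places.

Step 5: 16.1 × 1.279⁵ = 55.1034px
Step 7: 16.1 × 1.279⁷ = 90.1404px
Difference: 90.1404 − 55.1034 = 35.0370px

35.04px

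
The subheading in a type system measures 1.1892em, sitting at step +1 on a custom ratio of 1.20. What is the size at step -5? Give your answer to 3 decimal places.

1.1892 ÷ 1.20⁶ = 1.1892 ÷ 2.98598 ≈ 0.398

0.398em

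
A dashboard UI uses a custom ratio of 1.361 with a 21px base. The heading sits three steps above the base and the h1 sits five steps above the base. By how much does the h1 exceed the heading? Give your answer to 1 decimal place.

Step 3: 21.0 × 1.361³ = 52.941px
Step 5: 21.0 × 1.361⁵ = 98.064px
Difference: 98.064 − 52.941 = 45.123px

45.1px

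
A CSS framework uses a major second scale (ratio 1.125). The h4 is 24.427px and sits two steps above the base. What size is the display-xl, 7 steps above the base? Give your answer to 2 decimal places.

44.02px

Moving from step +2 to step +7 is 5 steps up, so multiply by r⁵.
24.427 × 1.125⁵ = 24.427 × 1.80203 ≈ 44.018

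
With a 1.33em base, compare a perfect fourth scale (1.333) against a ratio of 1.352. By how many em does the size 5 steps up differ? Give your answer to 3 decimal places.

0.410em

Perfect fourth: 1.33 × 1.333⁵ = 5.59761em
At 1.352: 1.33 × 1.352⁵ = 6.00807em
Difference: 6.00807 − 5.59761 = 0.41046em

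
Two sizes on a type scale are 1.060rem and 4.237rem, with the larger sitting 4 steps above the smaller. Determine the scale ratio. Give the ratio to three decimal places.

1.414

The ratio satisfies 1.060 × r⁴ = 4.237, so r = (4.237 / 1.060)^(1/4).
r = 3.9972^(1/4) ≈ 1.4140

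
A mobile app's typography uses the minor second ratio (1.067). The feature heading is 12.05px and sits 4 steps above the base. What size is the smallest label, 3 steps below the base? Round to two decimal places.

12.05 ÷ 1.067⁷ = 12.05 ÷ 1.57453 ≈ 7.653

7.65px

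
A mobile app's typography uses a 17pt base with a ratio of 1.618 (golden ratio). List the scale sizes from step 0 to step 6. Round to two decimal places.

17.00pt, 27.51pt, 44.50pt, 72.01pt, 116.51pt, 188.51pt, 305.01pt

Step 0: 17pt
Step 1: 17.0 × 1.618 = 27.51
Step 2: 17.0 × 1.618² = 44.50
Step 3: 17.0 × 1.618³ = 72.01
Step 4: 17.0 × 1.618⁴ = 116.51
Step 5: 17.0 × 1.618⁵ = 188.51
Step 6: 17.0 × 1.618⁶ = 305.01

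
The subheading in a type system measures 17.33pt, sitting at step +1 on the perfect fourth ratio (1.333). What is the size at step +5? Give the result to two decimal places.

Moving from step +1 to step +5 is 4 steps up, so multiply by r⁴.
17.33 × 1.333⁴ = 17.33 × 3.15733 ≈ 54.717

54.72pt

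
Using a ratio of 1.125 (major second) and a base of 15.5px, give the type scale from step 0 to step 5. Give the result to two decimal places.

15.50px, 17.44px, 19.62px, 22.07px, 24.83px, 27.93px

Step 0: 15.5px
Step 1: 15.5 × 1.125 = 17.44
Step 2: 15.5 × 1.125² = 19.62
Step 3: 15.5 × 1.125³ = 22.07
Step 4: 15.5 × 1.125⁴ = 24.83
Step 5: 15.5 × 1.125⁵ = 27.93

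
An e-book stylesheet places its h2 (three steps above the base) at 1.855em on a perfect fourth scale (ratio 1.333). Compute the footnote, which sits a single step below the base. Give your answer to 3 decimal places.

0.588em

The gap is -1 − (3) = -4 steps, so the factor is 1.333^-4.
1.855 ÷ 1.333⁴ = 1.855 ÷ 3.15733 ≈ 0.588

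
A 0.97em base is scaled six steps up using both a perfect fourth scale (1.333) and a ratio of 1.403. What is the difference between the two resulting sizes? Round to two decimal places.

Perfect fourth: 0.97 × 1.333⁶ = 5.4419em
At 1.403: 0.97 × 1.403⁶ = 7.3981em
Difference: 7.3981 − 5.4419 = 1.9562em

1.96em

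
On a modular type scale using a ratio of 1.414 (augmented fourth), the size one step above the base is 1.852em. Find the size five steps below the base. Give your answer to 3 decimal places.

1.852 ÷ 1.414⁶ = 1.852 ÷ 7.99275 ≈ 0.232

0.232em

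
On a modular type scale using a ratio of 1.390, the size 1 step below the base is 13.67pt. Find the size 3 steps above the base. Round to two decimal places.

13.67 × 1.390⁴ = 13.67 × 3.73301 ≈ 51.030

51.03pt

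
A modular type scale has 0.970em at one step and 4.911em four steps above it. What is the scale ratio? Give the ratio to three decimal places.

The ratio satisfies 0.970 × r⁴ = 4.911, so r = (4.911 / 0.970)^(1/4).
r = 5.0629^(1/4) ≈ 1.5000

1.500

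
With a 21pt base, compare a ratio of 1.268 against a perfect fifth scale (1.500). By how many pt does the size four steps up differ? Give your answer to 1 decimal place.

At 1.268: 21.0 × 1.268⁴ = 54.287pt
Perfect fifth: 21.0 × 1.500⁴ = 106.312pt
Difference: 106.312 − 54.287 = 52.025pt

52.0pt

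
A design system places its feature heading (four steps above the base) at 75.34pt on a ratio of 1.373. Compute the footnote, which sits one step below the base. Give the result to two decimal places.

75.34 ÷ 1.373⁵ = 75.34 ÷ 4.87925 ≈ 15.441

15.44pt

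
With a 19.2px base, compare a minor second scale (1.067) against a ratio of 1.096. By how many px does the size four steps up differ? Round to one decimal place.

Minor second: 19.2 × 1.067⁴ = 24.886px
At 1.096: 19.2 × 1.096⁴ = 27.704px
Difference: 27.704 − 24.886 = 2.818px

2.8px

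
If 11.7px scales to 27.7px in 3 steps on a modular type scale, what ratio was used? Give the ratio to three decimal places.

r³ = 27.7 / 11.7, so r = (27.7/11.7)^(1/3).
r = 2.3675^(1/3) ≈ 1.3328

1.333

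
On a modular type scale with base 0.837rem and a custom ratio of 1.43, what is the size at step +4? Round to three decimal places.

Each step on a modular scale multiplies by the ratio, so the size n steps from the base is base × ratioⁿ.
0.837 × 1.43⁴ = 0.837 × 4.18162 ≈ 3.500

3.500rem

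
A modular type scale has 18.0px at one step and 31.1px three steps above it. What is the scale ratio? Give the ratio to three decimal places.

r³ = 31.1 / 18.0, so r = (31.1/18.0)^(1/3).
r = 1.7278^(1/3) ≈ 1.1999

1.200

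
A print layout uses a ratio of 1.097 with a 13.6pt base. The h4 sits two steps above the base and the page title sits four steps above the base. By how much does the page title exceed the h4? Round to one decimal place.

3.3pt

Step 2: 13.6 × 1.097² = 16.366pt
Step 4: 13.6 × 1.097⁴ = 19.695pt
Difference: 19.695 − 16.366 = 3.329pt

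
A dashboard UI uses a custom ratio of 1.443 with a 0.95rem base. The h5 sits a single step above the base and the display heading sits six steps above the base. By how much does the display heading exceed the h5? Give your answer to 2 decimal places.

7.21rem

Step 1: 0.95 × 1.443 = 1.3708rem
Step 6: 0.95 × 1.443⁶ = 8.5767rem
Difference: 8.5767 − 1.3708 = 7.2059rem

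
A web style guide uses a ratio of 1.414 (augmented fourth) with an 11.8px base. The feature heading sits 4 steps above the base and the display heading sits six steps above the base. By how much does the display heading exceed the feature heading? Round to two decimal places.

Step 4: 11.8 × 1.414⁴ = 47.1715px
Step 6: 11.8 × 1.414⁶ = 94.3145px
Difference: 94.3145 − 47.1715 = 47.1430px

47.14px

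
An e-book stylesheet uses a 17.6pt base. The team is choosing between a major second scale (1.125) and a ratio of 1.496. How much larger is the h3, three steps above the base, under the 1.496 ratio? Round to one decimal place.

Major second: 17.6 × 1.125³ = 25.059pt
At 1.496: 17.6 × 1.496³ = 58.926pt
Difference: 58.926 − 25.059 = 33.867pt

33.9pt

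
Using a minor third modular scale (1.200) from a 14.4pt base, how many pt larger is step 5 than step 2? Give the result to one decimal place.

Step 2: 14.4 × 1.200² = 20.736pt
Step 5: 14.4 × 1.200⁵ = 35.832pt
Difference: 35.832 − 20.736 = 15.096pt

15.1pt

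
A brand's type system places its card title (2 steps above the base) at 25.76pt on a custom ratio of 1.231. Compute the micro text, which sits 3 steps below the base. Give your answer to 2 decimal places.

9.11pt

Moving from step +2 to step -3 is 5 steps down, so divide by r⁵.
25.76 ÷ 1.231⁵ = 25.76 ÷ 2.82677 ≈ 9.113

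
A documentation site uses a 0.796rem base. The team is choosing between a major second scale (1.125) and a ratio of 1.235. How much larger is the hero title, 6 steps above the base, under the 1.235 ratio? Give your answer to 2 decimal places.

Major second: 0.796 × 1.125⁶ = 1.6137rem
At 1.235: 0.796 × 1.235⁶ = 2.8243rem
Difference: 2.8243 − 1.6137 = 1.2106rem

1.21rem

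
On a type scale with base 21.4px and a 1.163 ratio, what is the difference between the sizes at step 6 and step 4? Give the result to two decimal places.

Step 4: 21.4 × 1.163⁴ = 39.1501px
Step 6: 21.4 × 1.163⁶ = 52.9532px
Difference: 52.9532 − 39.1501 = 13.8031px

13.80px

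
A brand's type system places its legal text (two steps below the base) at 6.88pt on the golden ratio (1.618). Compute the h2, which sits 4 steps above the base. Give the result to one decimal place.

123.4pt

6.88 × 1.618⁶ = 6.88 × 17.94201 ≈ 123.441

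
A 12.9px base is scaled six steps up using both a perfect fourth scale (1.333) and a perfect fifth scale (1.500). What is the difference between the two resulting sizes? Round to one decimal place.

74.6px

Perfect fourth: 12.9 × 1.333⁶ = 72.372px
Perfect fifth: 12.9 × 1.500⁶ = 146.939px
Difference: 146.939 − 72.372 = 74.567px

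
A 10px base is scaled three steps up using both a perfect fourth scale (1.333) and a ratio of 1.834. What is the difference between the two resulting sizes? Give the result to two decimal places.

38.00px

Perfect fourth: 10.0 × 1.333³ = 23.6859px
At 1.834: 10.0 × 1.834³ = 61.6876px
Difference: 61.6876 − 23.6859 = 38.0017px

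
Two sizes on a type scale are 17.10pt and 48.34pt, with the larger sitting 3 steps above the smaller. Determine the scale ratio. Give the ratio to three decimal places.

The ratio satisfies 17.10 × r³ = 48.34, so r = (48.34 / 17.10)^(1/3).
r = 2.8269^(1/3) ≈ 1.4140

1.414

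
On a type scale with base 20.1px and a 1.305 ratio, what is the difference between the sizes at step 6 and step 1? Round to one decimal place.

Step 1: 20.1 × 1.305 = 26.230px
Step 6: 20.1 × 1.305⁶ = 99.279px
Difference: 99.279 − 26.230 = 73.049px

73.0px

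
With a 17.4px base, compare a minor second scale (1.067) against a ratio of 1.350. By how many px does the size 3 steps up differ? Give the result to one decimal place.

Minor second: 17.4 × 1.067³ = 21.137px
At 1.350: 17.4 × 1.350³ = 42.811px
Difference: 42.811 − 21.137 = 21.674px

21.7px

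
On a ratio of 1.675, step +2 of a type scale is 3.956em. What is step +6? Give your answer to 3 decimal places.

The gap is 6 − (2) = 4 steps, so the factor is 1.675^4.
3.956 × 1.675⁴ = 3.956 × 7.87153 ≈ 31.140

31.140em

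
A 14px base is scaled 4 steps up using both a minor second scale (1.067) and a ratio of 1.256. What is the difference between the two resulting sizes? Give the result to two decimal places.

16.69px

Minor second: 14.0 × 1.067⁴ = 18.1462px
At 1.256: 14.0 × 1.256⁴ = 34.8407px
Difference: 34.8407 − 18.1462 = 16.6945px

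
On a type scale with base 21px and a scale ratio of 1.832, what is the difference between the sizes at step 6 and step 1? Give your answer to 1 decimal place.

Step 1: 21.0 × 1.832 = 38.472px
Step 6: 21.0 × 1.832⁶ = 793.912px
Difference: 793.912 − 38.472 = 755.440px

755.4px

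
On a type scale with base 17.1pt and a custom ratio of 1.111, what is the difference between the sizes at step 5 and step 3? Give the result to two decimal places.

5.49pt

Step 3: 17.1 × 1.111³ = 23.4498pt
Step 5: 17.1 × 1.111⁵ = 28.9445pt
Difference: 28.9445 − 23.4498 = 5.4947pt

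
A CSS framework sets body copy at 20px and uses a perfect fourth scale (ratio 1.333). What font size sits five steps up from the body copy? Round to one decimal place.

84.2px

20.0 × 1.333⁵ = 20.0 × 4.20873 ≈ 84.17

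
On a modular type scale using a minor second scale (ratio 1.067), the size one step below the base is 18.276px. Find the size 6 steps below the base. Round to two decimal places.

13.21px

The gap is -6 − (-1) = -5 steps, so the factor is 1.067^-5.
18.276 ÷ 1.067⁵ = 18.276 ÷ 1.38300 ≈ 13.215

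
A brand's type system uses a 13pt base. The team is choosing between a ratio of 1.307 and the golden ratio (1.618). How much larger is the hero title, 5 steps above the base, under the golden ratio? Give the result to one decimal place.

At 1.307: 13.0 × 1.307⁵ = 49.582pt
Golden ratio: 13.0 × 1.618⁵ = 144.157pt
Difference: 144.157 − 49.582 = 94.575pt

94.6pt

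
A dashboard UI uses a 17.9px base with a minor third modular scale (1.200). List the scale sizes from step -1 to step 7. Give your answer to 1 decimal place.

14.9px, 17.9px, 21.5px, 25.8px, 30.9px, 37.1px, 44.5px, 53.4px, 64.1px

Step -1: 17.9 ÷ 1.200 = 14.9
Step 0: 17.9px
Step 1: 17.9 × 1.200 = 21.5
Step 2: 17.9 × 1.200² = 25.8
Step 3: 17.9 × 1.200³ = 30.9
Step 4: 17.9 × 1.200⁴ = 37.1
Step 5: 17.9 × 1.200⁵ = 44.5
Step 6: 17.9 × 1.200⁶ = 53.4
Step 7: 17.9 × 1.200⁷ = 64.1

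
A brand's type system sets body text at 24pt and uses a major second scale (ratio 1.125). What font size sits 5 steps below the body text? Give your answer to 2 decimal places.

A modular type scale is a geometric sequence: sizeₙ = base × rⁿ.
24.0 ÷ 1.125⁵ = 24.0 ÷ 1.80203 ≈ 13.32

13.32pt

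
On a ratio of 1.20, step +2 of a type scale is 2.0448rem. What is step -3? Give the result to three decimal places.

0.822rem

Moving from step +2 to step -3 is 5 steps down, so divide by r⁵.
2.0448 ÷ 1.20⁵ = 2.0448 ÷ 2.48832 ≈ 0.822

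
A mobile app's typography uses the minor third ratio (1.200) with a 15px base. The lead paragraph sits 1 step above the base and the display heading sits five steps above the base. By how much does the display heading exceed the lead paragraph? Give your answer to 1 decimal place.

19.3px

Step 1: 15.0 × 1.200 = 18.000px
Step 5: 15.0 × 1.200⁵ = 37.325px
Difference: 37.325 − 18.000 = 19.325px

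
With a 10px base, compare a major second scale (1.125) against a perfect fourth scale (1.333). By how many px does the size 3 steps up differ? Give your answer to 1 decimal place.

9.4px

Major second: 10.0 × 1.125³ = 14.238px
Perfect fourth: 10.0 × 1.333³ = 23.686px
Difference: 23.686 − 14.238 = 9.448px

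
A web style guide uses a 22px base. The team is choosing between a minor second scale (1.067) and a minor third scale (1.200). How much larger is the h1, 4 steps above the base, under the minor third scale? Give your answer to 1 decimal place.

17.1px

Minor second: 22.0 × 1.067⁴ = 28.515px
Minor third: 22.0 × 1.200⁴ = 45.619px
Difference: 45.619 − 28.515 = 17.104px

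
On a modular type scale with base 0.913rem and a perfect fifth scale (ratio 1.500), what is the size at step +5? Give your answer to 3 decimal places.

6.933rem

Each step on a modular scale multiplies by the ratio, so the size n steps from the base is base × ratioⁿ.
0.913 × 1.500⁵ = 0.913 × 7.59375 ≈ 6.933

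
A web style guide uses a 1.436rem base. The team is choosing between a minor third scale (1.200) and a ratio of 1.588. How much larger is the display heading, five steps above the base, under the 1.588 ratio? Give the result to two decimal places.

10.93rem

Minor third: 1.436 × 1.200⁵ = 3.5732rem
At 1.588: 1.436 × 1.588⁵ = 14.5013rem
Difference: 14.5013 − 3.5732 = 10.9281rem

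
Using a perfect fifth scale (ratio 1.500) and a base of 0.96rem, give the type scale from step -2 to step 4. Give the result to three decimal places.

Step -2: 0.96 ÷ 1.500² = 0.427
Step -1: 0.96 ÷ 1.500 = 0.640
Step 0: 0.96rem
Step 1: 0.96 × 1.500 = 1.440
Step 2: 0.96 × 1.500² = 2.160
Step 3: 0.96 × 1.500³ = 3.240
Step 4: 0.96 × 1.500⁴ = 4.860

0.427rem, 0.640rem, 0.960rem, 1.440rem, 2.160rem, 3.240rem, 4.860rem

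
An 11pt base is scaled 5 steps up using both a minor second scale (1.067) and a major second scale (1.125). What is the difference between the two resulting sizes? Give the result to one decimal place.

4.6pt

Minor second: 11.0 × 1.067⁵ = 15.213pt
Major second: 11.0 × 1.125⁵ = 19.822pt
Difference: 19.822 − 15.213 = 4.609pt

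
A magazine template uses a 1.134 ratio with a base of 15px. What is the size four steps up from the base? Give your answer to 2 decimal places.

24.81px

15.0 × 1.134⁴ = 15.0 × 1.65368 ≈ 24.81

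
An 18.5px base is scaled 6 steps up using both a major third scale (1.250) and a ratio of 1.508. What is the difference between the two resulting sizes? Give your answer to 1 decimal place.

147.0px

Major third: 18.5 × 1.250⁶ = 70.572px
At 1.508: 18.5 × 1.508⁶ = 217.560px
Difference: 217.560 − 70.572 = 146.988px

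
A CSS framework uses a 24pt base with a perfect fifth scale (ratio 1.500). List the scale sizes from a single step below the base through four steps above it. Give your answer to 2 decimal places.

Step -1: 24.0 ÷ 1.500 = 16.00
Step 0: 24pt
Step 1: 24.0 × 1.500 = 36.00
Step 2: 24.0 × 1.500² = 54.00
Step 3: 24.0 × 1.500³ = 81.00
Step 4: 24.0 × 1.500⁴ = 121.50

16.00pt, 24.00pt, 36.00pt, 54.00pt, 81.00pt, 121.50pt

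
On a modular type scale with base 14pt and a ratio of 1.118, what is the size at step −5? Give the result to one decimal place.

8.0pt

A modular type scale is a geometric sequence: sizeₙ = base × rⁿ.
14.0 ÷ 1.118⁵ = 14.0 ÷ 1.74666 ≈ 8.02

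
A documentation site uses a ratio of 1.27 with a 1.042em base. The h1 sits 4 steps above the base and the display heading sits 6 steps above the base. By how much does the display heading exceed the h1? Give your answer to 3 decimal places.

Step 4: 1.042 × 1.27⁴ = 2.71071em
Step 6: 1.042 × 1.27⁶ = 4.37210em
Difference: 4.37210 − 2.71071 = 1.66139em

1.661em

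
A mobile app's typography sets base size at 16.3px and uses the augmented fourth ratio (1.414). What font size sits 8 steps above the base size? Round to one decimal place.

16.3 × 1.414⁸ = 16.3 × 15.98068 ≈ 260.49

260.5px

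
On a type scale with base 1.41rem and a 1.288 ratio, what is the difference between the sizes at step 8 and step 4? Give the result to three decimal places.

6.799rem

Step 4: 1.41 × 1.288⁴ = 3.88045rem
Step 8: 1.41 × 1.288⁸ = 10.67938rem
Difference: 10.67938 − 3.88045 = 6.79893rem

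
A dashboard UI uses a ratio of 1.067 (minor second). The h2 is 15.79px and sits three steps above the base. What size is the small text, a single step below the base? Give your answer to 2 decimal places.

12.18px

15.79 ÷ 1.067⁴ = 15.79 ÷ 1.29616 ≈ 12.182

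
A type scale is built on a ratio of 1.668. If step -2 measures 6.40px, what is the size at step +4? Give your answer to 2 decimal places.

137.83px

6.40 × 1.668⁶ = 6.40 × 21.53656 ≈ 137.834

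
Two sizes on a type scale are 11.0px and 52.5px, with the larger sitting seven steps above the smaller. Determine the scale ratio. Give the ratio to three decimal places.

r⁷ = 52.5 / 11.0, so r = (52.5/11.0)^(1/7).
r = 4.7727^(1/7) ≈ 1.2502

1.250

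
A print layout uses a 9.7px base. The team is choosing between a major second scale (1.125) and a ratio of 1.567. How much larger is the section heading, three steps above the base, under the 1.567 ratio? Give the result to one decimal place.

23.5px

Major second: 9.7 × 1.125³ = 13.811px
At 1.567: 9.7 × 1.567³ = 37.323px
Difference: 37.323 − 13.811 = 23.512px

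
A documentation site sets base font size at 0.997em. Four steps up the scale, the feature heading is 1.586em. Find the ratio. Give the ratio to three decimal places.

1.123

The ratio satisfies 0.997 × r⁴ = 1.586, so r = (1.586 / 0.997)^(1/4).
r = 1.5908^(1/4) ≈ 1.1231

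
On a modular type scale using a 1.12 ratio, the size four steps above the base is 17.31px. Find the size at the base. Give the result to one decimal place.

11.0px

The gap is 0 − (4) = -4 steps, so the factor is 1.12^-4.
17.31 ÷ 1.12⁴ = 17.31 ÷ 1.57352 ≈ 11.001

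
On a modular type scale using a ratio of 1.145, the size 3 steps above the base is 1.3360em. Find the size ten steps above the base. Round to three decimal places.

Moving from step +3 to step +10 is 7 steps up, so multiply by r⁷.
1.3360 × 1.145⁷ = 1.3360 × 2.58011 ≈ 3.447

3.447em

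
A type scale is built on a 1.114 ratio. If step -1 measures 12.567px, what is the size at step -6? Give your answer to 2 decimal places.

7.32px

Moving from step -1 to step -6 is 5 steps down, so divide by r⁵.
12.567 ÷ 1.114⁵ = 12.567 ÷ 1.71564 ≈ 7.325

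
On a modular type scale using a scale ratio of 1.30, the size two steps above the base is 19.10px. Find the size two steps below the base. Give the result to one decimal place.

19.10 ÷ 1.30⁴ = 19.10 ÷ 2.85610 ≈ 6.687

6.7px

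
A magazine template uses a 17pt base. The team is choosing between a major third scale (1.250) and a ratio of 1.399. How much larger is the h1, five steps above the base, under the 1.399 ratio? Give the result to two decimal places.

Major third: 17.0 × 1.250⁵ = 51.8799pt
At 1.399: 17.0 × 1.399⁵ = 91.1040pt
Difference: 91.1040 − 51.8799 = 39.2241pt

39.22pt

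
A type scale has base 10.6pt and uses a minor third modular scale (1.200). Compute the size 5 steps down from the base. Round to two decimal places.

Each step on a modular scale multiplies by the ratio, so the size n steps from the base is base × ratioⁿ.
10.6 ÷ 1.200⁵ = 10.6 ÷ 2.48832 ≈ 4.26

4.26pt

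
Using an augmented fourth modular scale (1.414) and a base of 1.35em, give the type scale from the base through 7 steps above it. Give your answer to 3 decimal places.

Step 0: 1.35em
Step 1: 1.35 × 1.414 = 1.909
Step 2: 1.35 × 1.414² = 2.699
Step 3: 1.35 × 1.414³ = 3.817
Step 4: 1.35 × 1.414⁴ = 5.397
Step 5: 1.35 × 1.414⁵ = 7.631
Step 6: 1.35 × 1.414⁶ = 10.790
Step 7: 1.35 × 1.414⁷ = 15.257

1.350em, 1.909em, 2.699em, 3.817em, 5.397em, 7.631em, 10.790em, 15.257em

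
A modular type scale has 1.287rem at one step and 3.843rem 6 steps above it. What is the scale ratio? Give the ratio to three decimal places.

r⁶ = 3.843 / 1.287, so r = (3.843/1.287)^(1/6).
r = 2.9860^(1/6) ≈ 1.2000

1.200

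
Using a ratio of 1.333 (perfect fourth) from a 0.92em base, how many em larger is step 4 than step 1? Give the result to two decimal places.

Step 1: 0.92 × 1.333 = 1.2264em
Step 4: 0.92 × 1.333⁴ = 2.9047em
Difference: 2.9047 − 1.2264 = 1.6783em

1.68em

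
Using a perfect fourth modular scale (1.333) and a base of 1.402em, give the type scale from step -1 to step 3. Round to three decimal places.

Step -1: 1.402 ÷ 1.333 = 1.052
Step 0: 1.402em
Step 1: 1.402 × 1.333 = 1.869
Step 2: 1.402 × 1.333² = 2.491
Step 3: 1.402 × 1.333³ = 3.321

1.052em, 1.402em, 1.869em, 2.491em, 3.321em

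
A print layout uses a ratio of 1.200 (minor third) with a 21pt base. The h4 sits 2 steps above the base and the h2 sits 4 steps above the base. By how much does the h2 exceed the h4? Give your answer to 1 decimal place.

Step 2: 21.0 × 1.200² = 30.240pt
Step 4: 21.0 × 1.200⁴ = 43.546pt
Difference: 43.546 − 30.240 = 13.306pt

13.3pt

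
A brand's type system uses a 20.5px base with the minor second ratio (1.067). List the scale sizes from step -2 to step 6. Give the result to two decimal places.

Step -2: 20.5 ÷ 1.067² = 18.01
Step -1: 20.5 ÷ 1.067 = 19.21
Step 0: 20.5px
Step 1: 20.5 × 1.067 = 21.87
Step 2: 20.5 × 1.067² = 23.34
Step 3: 20.5 × 1.067³ = 24.90
Step 4: 20.5 × 1.067⁴ = 26.57
Step 5: 20.5 × 1.067⁵ = 28.35
Step 6: 20.5 × 1.067⁶ = 30.25

18.01px, 19.21px, 20.50px, 21.87px, 23.34px, 24.90px, 26.57px, 28.35px, 30.25px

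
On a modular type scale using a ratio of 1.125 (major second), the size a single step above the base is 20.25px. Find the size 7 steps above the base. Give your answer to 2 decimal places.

Moving from step +1 to step +7 is 6 steps up, so multiply by r⁶.
20.25 × 1.125⁶ = 20.25 × 2.02729 ≈ 41.053

41.05px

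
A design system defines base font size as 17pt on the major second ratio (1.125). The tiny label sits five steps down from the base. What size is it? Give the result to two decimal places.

17.0 ÷ 1.125⁵ = 17.0 ÷ 1.80203 ≈ 9.43

9.43pt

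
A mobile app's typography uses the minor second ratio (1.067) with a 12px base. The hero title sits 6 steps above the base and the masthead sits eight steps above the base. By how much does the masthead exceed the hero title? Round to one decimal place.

Step 6: 12.0 × 1.067⁶ = 17.708px
Step 8: 12.0 × 1.067⁸ = 20.160px
Difference: 20.160 − 17.708 = 2.452px

2.5px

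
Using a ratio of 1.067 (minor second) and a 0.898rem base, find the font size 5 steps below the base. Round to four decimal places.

0.6493rem

Every step multiplies by the scale ratio.
0.898 ÷ 1.067⁵ = 0.898 ÷ 1.38300 ≈ 0.6493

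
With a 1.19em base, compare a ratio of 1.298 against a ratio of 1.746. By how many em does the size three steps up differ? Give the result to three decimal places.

3.732em

At 1.298: 1.19 × 1.298³ = 2.60238em
At 1.746: 1.19 × 1.746³ = 6.33402em
Difference: 6.33402 − 2.60238 = 3.73164em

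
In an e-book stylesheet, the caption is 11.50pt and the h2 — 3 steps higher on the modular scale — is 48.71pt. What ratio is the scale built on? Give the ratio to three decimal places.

r³ = 48.71 / 11.50, so r = (48.71/11.50)^(1/3).
r = 4.2357^(1/3) ≈ 1.6180

1.618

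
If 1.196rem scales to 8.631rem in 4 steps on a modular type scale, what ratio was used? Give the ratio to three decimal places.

r⁴ = 8.631 / 1.196, so r = (8.631/1.196)^(1/4).
r = 7.2166^(1/4) ≈ 1.6390

1.639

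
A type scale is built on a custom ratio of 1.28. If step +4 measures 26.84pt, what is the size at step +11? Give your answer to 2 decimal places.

Moving from step +4 to step +11 is 7 steps up, so multiply by r⁷.
26.84 × 1.28⁷ = 26.84 × 5.62950 ≈ 151.096

151.10pt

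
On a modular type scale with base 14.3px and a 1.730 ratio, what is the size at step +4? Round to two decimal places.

14.3 × 1.730⁴ = 14.3 × 8.95745 ≈ 128.09

128.09px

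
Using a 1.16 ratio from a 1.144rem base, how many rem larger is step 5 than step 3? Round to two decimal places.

Step 3: 1.144 × 1.16³ = 1.7857rem
Step 5: 1.144 × 1.16⁵ = 2.4028rem
Difference: 2.4028 − 1.7857 = 0.6171rem

0.62rem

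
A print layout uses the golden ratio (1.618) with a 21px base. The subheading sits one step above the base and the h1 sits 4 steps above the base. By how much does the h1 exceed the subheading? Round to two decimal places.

Step 1: 21.0 × 1.618 = 33.9780px
Step 4: 21.0 × 1.618⁴ = 143.9240px
Difference: 143.9240 − 33.9780 = 109.9460px

109.95px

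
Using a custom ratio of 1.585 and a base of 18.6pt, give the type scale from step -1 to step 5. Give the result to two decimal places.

Step -1: 18.6 ÷ 1.585 = 11.74
Step 0: 18.6pt
Step 1: 18.6 × 1.585 = 29.48
Step 2: 18.6 × 1.585² = 46.73
Step 3: 18.6 × 1.585³ = 74.06
Step 4: 18.6 × 1.585⁴ = 117.39
Step 5: 18.6 × 1.585⁵ = 186.06

11.74pt, 18.60pt, 29.48pt, 46.73pt, 74.06pt, 117.39pt, 186.06pt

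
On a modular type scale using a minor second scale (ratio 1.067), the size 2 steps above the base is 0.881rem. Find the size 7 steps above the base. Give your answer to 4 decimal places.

1.2184rem

The gap is 7 − (2) = 5 steps, so the factor is 1.067^5.
0.881 × 1.067⁵ = 0.881 × 1.38300 ≈ 1.2184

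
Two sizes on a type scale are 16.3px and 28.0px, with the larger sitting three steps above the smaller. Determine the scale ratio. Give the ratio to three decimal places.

1.198

r³ = 28.0 / 16.3, so r = (28.0/16.3)^(1/3).
r = 1.7178^(1/3) ≈ 1.1976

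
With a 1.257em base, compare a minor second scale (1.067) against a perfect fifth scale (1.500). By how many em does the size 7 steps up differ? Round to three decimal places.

19.498em

Minor second: 1.257 × 1.067⁷ = 1.97918em
Perfect fifth: 1.257 × 1.500⁷ = 21.47702em
Difference: 21.47702 − 1.97918 = 19.49784em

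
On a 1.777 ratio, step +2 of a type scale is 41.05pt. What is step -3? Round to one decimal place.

2.3pt

Moving from step +2 to step -3 is 5 steps down, so divide by r⁵.
41.05 ÷ 1.777⁵ = 41.05 ÷ 17.71892 ≈ 2.317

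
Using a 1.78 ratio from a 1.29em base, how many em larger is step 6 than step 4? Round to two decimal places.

28.08em

Step 4: 1.29 × 1.78⁴ = 12.9500em
Step 6: 1.29 × 1.78⁶ = 41.0308em
Difference: 41.0308 − 12.9500 = 28.0808em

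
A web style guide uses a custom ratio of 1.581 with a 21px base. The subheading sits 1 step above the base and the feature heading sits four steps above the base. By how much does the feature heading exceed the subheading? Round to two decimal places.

Step 1: 21.0 × 1.581 = 33.2010px
Step 4: 21.0 × 1.581⁴ = 131.2039px
Difference: 131.2039 − 33.2010 = 98.0029px

98.00px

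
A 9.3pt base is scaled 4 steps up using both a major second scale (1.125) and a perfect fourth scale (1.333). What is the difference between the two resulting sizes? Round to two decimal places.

Major second: 9.3 × 1.125⁴ = 14.8968pt
Perfect fourth: 9.3 × 1.333⁴ = 29.3632pt
Difference: 29.3632 − 14.8968 = 14.4664pt

14.47pt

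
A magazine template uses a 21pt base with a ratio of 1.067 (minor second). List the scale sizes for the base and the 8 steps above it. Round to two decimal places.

21.00pt, 22.41pt, 23.91pt, 25.51pt, 27.22pt, 29.04pt, 30.99pt, 33.07pt, 35.28pt

Step 0: 21pt
Step 1: 21.0 × 1.067 = 22.41
Step 2: 21.0 × 1.067² = 23.91
Step 3: 21.0 × 1.067³ = 25.51
Step 4: 21.0 × 1.067⁴ = 27.22
Step 5: 21.0 × 1.067⁵ = 29.04
Step 6: 21.0 × 1.067⁶ = 30.99
Step 7: 21.0 × 1.067⁷ = 33.07
Step 8: 21.0 × 1.067⁸ = 35.28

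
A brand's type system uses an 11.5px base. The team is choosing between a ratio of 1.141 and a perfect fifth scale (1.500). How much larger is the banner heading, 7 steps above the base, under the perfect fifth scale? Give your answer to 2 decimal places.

At 1.141: 11.5 × 1.141⁷ = 28.9533px
Perfect fifth: 11.5 × 1.500⁷ = 196.4883px
Difference: 196.4883 − 28.9533 = 167.5350px

167.54px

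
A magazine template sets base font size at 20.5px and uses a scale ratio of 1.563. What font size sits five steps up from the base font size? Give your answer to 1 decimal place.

191.2px

Every step multiplies by the scale ratio.
20.5 × 1.563⁵ = 20.5 × 9.32814 ≈ 191.23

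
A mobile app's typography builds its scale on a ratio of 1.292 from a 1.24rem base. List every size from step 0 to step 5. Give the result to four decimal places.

Step 0: 1.24rem
Step 1: 1.24 × 1.292 = 1.6021
Step 2: 1.24 × 1.292² = 2.0699
Step 3: 1.24 × 1.292³ = 2.6743
Step 4: 1.24 × 1.292⁴ = 3.4552
Step 5: 1.24 × 1.292⁵ = 4.4641

1.2400rem, 1.6021rem, 2.0699rem, 2.6743rem, 3.4552rem, 4.4641rem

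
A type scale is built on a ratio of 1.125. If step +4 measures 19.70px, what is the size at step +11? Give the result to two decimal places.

44.93px

Moving from step +4 to step +11 is 7 steps up, so multiply by r⁷.
19.70 × 1.125⁷ = 19.70 × 2.28070 ≈ 44.930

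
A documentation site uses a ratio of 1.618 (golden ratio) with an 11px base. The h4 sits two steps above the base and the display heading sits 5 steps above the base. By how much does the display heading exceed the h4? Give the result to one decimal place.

Step 2: 11.0 × 1.618² = 28.797px
Step 5: 11.0 × 1.618⁵ = 121.979px
Difference: 121.979 − 28.797 = 93.182px

93.2px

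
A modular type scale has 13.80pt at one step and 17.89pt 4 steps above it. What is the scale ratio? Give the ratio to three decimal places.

The ratio satisfies 13.80 × r⁴ = 17.89, so r = (17.89 / 13.80)^(1/4).
r = 1.2964^(1/4) ≈ 1.0670

1.067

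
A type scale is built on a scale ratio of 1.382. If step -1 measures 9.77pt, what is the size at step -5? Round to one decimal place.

Moving from step -1 to step -5 is 4 steps down, so divide by r⁴.
9.77 ÷ 1.382⁴ = 9.77 ÷ 3.64781 ≈ 2.678

2.7pt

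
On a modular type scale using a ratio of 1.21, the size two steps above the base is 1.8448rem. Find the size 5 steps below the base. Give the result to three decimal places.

0.486rem

1.8448 ÷ 1.21⁷ = 1.8448 ÷ 3.79750 ≈ 0.486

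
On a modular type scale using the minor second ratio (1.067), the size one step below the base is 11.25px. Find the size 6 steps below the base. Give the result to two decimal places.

8.13px

Moving from step -1 to step -6 is 5 steps down, so divide by r⁵.
11.25 ÷ 1.067⁵ = 11.25 ÷ 1.38300 ≈ 8.134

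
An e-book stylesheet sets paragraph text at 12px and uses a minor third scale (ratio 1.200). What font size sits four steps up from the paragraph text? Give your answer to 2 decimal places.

Every step multiplies by the scale ratio.
12.0 × 1.200⁴ = 12.0 × 2.07360 ≈ 24.88

24.88px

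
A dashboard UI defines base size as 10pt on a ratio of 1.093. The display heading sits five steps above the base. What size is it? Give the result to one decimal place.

15.6pt

10.0 × 1.093⁵ = 10.0 × 1.55991 ≈ 15.60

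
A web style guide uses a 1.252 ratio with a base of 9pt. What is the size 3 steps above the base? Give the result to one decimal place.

9.0 × 1.252³ = 9.0 × 1.96252 ≈ 17.66

17.7pt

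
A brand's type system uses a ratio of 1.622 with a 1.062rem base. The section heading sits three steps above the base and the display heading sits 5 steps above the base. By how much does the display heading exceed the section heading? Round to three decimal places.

7.391rem

Step 3: 1.062 × 1.622³ = 4.53187rem
Step 5: 1.062 × 1.622⁵ = 11.92281rem
Difference: 11.92281 − 4.53187 = 7.39094rem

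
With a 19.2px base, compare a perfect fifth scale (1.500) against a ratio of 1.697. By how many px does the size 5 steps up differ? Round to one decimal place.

124.4px

Perfect fifth: 19.2 × 1.500⁵ = 145.800px
At 1.697: 19.2 × 1.697⁵ = 270.216px
Difference: 270.216 − 145.800 = 124.416px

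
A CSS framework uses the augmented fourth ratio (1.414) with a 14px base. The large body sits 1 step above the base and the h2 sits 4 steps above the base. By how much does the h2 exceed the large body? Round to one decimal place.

Step 1: 14.0 × 1.414 = 19.796px
Step 4: 14.0 × 1.414⁴ = 55.966px
Difference: 55.966 − 19.796 = 36.170px

36.2px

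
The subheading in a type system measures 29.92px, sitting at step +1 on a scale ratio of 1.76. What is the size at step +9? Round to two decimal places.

29.92 × 1.76⁸ = 29.92 × 92.06644 ≈ 2754.628

2754.63px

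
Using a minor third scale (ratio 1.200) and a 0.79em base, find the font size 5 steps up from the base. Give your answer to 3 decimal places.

0.79 × 1.200⁵ = 0.79 × 2.48832 ≈ 1.966

1.966em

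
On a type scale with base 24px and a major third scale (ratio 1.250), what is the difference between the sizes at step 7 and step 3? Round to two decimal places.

Step 3: 24.0 × 1.250³ = 46.8750px
Step 7: 24.0 × 1.250⁷ = 114.4409px
Difference: 114.4409 − 46.8750 = 67.5659px

67.57px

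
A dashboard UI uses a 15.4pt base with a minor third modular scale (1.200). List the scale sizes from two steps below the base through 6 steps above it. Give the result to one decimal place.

Step -2: 15.4 ÷ 1.200² = 10.7
Step -1: 15.4 ÷ 1.200 = 12.8
Step 0: 15.4pt
Step 1: 15.4 × 1.200 = 18.5
Step 2: 15.4 × 1.200² = 22.2
Step 3: 15.4 × 1.200³ = 26.6
Step 4: 15.4 × 1.200⁴ = 31.9
Step 5: 15.4 × 1.200⁵ = 38.3
Step 6: 15.4 × 1.200⁶ = 46.0

10.7pt, 12.8pt, 15.4pt, 18.5pt, 22.2pt, 26.6pt, 31.9pt, 38.3pt, 46.0pt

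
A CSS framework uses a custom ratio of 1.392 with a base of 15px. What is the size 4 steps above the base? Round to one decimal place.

A modular type scale is a geometric sequence: sizeₙ = base × rⁿ.
15.0 × 1.392⁴ = 15.0 × 3.75454 ≈ 56.32

56.3px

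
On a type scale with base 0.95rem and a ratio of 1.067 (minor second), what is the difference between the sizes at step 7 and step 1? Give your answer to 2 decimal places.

Step 1: 0.95 × 1.067 = 1.0136rem
Step 7: 0.95 × 1.067⁷ = 1.4958rem
Difference: 1.4958 − 1.0136 = 0.4822rem

0.48rem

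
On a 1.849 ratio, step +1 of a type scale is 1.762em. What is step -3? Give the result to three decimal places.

0.151em

1.762 ÷ 1.849⁴ = 1.762 ÷ 11.68820 ≈ 0.151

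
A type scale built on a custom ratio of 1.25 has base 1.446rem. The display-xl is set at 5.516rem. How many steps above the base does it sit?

1.25ⁿ = 5.516 / 1.446 = 3.8147
n = ln(3.8147) / ln(1.25) = 1.3389 / 0.2231 ≈ 6.00

6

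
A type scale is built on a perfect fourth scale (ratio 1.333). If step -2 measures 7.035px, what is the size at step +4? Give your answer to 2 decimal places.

39.47px

7.035 × 1.333⁶ = 7.035 × 5.61023 ≈ 39.468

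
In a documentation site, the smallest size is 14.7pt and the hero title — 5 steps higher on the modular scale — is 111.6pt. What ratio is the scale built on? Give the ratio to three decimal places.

1.500

r⁵ = 111.6 / 14.7, so r = (111.6/14.7)^(1/5).
r = 7.5918^(1/5) ≈ 1.4999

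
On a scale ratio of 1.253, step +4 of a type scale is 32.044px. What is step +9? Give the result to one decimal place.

32.044 × 1.253⁵ = 32.044 × 3.08856 ≈ 98.970

99.0px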